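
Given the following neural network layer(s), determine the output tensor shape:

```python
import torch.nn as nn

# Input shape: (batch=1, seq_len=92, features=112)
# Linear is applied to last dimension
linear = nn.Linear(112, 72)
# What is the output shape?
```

Input: (1, 92, 112) -> Output: (1, 92, 72)

Answer: (1, 92, 72)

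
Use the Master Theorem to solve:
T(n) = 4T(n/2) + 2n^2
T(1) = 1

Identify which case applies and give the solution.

a=4, b=2, f(n)=2n^2. log_2(4) = 2. Since c=2 = 2, Case 2 applies: T(n) = Θ(n^log_b(a) · log n) = O(n^2 log n).

Answer: O(n^2 log n) - Case 2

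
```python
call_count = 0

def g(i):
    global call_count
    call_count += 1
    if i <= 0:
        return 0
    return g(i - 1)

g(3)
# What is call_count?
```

Linear recursion stepping by 1: 4 calls from i=3 down to ≤0.

Answer: 4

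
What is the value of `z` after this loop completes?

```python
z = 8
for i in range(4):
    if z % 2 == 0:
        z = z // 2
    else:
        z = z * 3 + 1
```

Collatz-style transformation from 8
`z` takes the values: 8 → 4 → 2 → 1 → 4

Answer: 4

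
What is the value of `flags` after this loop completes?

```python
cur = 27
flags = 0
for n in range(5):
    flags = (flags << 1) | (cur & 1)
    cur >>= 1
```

Reverse lowest 5 bits of 27
`flags` takes the values: 0 → 1 → 3 → 6 → 13 → 27

Answer: 27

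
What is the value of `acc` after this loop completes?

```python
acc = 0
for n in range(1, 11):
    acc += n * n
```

Sum of squares 1² to 10² = 385
`acc` takes the values: 0 → 1 → 5 → 14 → 30 → 55 → 91 → 140 → 204 → 285 → 385

Answer: 385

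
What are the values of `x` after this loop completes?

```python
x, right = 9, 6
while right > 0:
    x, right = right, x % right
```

GCD of 9 and 6
`x` takes the values: 9 → 6 → 3

Answer: 3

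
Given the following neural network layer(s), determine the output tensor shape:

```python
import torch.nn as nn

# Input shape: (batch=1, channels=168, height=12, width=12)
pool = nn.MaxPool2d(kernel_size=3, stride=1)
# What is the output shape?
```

Input: (1, 168, 12, 12) -> Output: (1, 168, 10, 10)

Answer: (1, 168, 10, 10)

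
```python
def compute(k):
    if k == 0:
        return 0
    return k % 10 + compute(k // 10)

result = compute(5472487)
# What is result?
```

Sum of digits of 5472487: 7 + 8 + 4 + 2 + 7 + 4 + 5 = 37

Answer: 37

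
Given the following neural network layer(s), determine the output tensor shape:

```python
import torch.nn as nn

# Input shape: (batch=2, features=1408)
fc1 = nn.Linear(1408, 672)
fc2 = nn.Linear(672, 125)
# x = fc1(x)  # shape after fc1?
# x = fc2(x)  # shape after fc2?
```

Input: (2, 1408) -> after fc1: (2, 672) -> Output: (2, 125)

Answer: (2, 125)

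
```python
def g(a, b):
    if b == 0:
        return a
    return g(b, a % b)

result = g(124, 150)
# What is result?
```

g(124, 150) -> g(150, 124) -> g(124, 26) -> g(26, 20) -> g(20, 6) -> g(6, 2) -> g(2, 0) -> 2

Answer: 2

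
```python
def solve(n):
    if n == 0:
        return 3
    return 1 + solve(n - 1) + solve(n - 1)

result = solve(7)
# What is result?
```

solve(n) = 1 + 2·solve(n-1), solve(0)=3. Closed form: (3+1)·2^7 - 1 = 511.

Answer: 511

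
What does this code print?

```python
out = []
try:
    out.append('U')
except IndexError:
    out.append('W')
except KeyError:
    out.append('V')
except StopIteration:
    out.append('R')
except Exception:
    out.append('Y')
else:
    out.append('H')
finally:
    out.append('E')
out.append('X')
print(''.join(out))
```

Execution trace: 'U' (try body, no exception) → 'H' (else) → 'E' (finally) → 'X' (after the try/except). Output: UHEX

Answer: UHEX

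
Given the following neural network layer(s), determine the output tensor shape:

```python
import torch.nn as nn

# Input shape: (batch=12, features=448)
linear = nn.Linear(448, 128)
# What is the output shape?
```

Input: (12, 448) -> Output: (12, 128)

Answer: (12, 128)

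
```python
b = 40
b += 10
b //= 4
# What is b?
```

Trace:
`b = 40` → b = 40
`b += 10` → b = 50
`b //= 4` → b = 12
So b = 12

Answer: 12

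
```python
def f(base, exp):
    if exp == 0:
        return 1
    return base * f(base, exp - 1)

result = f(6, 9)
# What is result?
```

f(6, 9) = 6 * 6 * 6 * 6 * 6 * 6 * 6 * 6 * 6 = 10077696

Answer: 10077696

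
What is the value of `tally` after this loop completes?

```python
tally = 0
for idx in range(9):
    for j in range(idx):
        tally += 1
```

Triangle number: 0+1+2+...+8
`tally` takes the values: 0 → 1 → 2 → 3 → 4 → 5 → 6 → 7 → 8 → 9 → 10 → 11 → 12 → 13 → 14 → 15 → 16 → 17 → 18 → 19 → 20 → 21 → 22 → 23 → 24 → 25 → 26 → 27 → 28 → 29 → 30 → 31 → 32 → 33 → 34 → 35 → 36

Answer: 36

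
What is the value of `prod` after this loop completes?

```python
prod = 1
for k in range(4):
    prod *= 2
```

2^4 = 16
`prod` takes the values: 1 → 2 → 4 → 8 → 16

Answer: 16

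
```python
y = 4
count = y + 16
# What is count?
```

Trace:
`y = 4` → y = 4
`count = y + 16` → count = 20
So count = 20

Answer: 20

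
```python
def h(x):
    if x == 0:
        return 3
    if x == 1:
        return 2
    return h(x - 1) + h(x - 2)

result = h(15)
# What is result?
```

Build up from base cases: h(0)=3, h(1)=2, h(2)=5, h(3)=7, h(4)=12, h(5)=19, h(6)=31, ..., h(15)=2351

Answer: 2351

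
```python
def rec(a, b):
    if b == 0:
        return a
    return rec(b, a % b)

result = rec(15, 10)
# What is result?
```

rec(15, 10) -> rec(10, 5) -> rec(5, 0) -> 5

Answer: 5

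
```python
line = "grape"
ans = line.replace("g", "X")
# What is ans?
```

Trace:
`line = "grape"` → line = 'grape'
`ans = line.replace("g", "X")` → ans = 'Xrape'
So ans = 'Xrape'

Answer: 'Xrape'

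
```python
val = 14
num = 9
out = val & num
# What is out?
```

Trace:
`val = 14` → val = 14
`num = 9` → num = 9
`out = val & num` → out = 8
So out = 8

Answer: 8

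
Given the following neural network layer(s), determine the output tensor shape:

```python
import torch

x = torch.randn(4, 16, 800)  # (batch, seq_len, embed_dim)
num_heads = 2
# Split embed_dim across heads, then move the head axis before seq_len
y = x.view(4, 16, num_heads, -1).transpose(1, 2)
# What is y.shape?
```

Input: (4, 16, 800) -> head_dim = 800 // 2 = 400; after view: (4, 16, 2, 400) -> after transpose(1, 2): (4, 2, 16, 400) -> Output: (4, 2, 16, 400)

Answer: (4, 2, 16, 400)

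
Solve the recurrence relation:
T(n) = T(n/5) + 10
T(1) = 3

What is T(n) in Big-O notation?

Each step divides n by 5 and adds 10. After log_5(n) steps we reach T(1)=3. So T(n) = 10·log_5(n) + 3 = O(log n).

Answer: O(log n)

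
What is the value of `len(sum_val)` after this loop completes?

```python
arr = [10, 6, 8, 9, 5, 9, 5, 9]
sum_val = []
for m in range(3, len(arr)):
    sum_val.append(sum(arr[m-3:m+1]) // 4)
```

Number of 4-element averages
`sum_val` takes the values: [] → [8] → [8, 7] → [8, 7, 7] → [8, 7, 7, 7] → [8, 7, 7, 7, 7]
So `len(sum_val)` = 5

Answer: 5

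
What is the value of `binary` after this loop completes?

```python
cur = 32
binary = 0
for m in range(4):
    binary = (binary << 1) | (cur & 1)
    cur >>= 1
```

Reverse lowest 4 bits of 32
`binary` takes the values: 0

Answer: 0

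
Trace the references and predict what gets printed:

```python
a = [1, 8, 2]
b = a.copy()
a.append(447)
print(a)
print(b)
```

Key concept: list.copy() creates independent copy.
Step by step:
`a = [1, 8, 2]` → a = [1, 8, 2]
`b = a.copy()` → b = [1, 8, 2]
`a.append(447)` → a = [1, 8, 2, 447]
`print(a)` → prints [1, 8, 2, 447]
`print(b)` → prints [1, 8, 2]

Answer:
[1, 8, 2, 447]
[1, 8, 2]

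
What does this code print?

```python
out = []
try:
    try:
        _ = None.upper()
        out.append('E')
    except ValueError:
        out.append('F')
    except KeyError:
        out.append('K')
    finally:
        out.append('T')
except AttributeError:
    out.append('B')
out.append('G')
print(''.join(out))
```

Execution trace: 'T' (finally) → 'B' (outer except AttributeError) → 'G' (after the try/except). Output: TBG

Answer: TBG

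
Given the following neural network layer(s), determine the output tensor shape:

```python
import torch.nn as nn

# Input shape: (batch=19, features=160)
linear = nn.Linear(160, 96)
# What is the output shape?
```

Input: (19, 160) -> Output: (19, 96)

Answer: (19, 96)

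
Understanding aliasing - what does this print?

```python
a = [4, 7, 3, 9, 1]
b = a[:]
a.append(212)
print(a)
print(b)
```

Key concept: slice [:] creates copy.
Step by step:
`a = [4, 7, 3, 9, 1]` → a = [4, 7, 3, 9, 1]
`b = a[:]` → b = [4, 7, 3, 9, 1]
`a.append(212)` → a = [4, 7, 3, 9, 1, 212]
`print(a)` → prints [4, 7, 3, 9, 1, 212]
`print(b)` → prints [4, 7, 3, 9, 1]

Answer:
[4, 7, 3, 9, 1, 212]
[4, 7, 3, 9, 1]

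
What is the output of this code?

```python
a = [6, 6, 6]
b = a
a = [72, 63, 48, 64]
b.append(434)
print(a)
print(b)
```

Key concept: rebinding vs mutation: a is rebound to a new list, b still points at the original.
Step by step:
`a = [6, 6, 6]` → a = [6, 6, 6]
`b = a` → b = [6, 6, 6] (same object as a)
`a = [72, 63, 48, 64]` → a = [72, 63, 48, 64]
`b.append(434)` → b = [6, 6, 6, 434]
`print(a)` → prints [72, 63, 48, 64]
`print(b)` → prints [6, 6, 6, 434]

Answer:
[72, 63, 48, 64]
[6, 6, 6, 434]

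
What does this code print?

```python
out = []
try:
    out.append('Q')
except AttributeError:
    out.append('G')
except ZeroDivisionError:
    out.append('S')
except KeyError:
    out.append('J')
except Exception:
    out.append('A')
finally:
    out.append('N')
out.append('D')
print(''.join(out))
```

Execution trace: 'Q' (try body, no exception) → 'N' (finally) → 'D' (after the try/except). Output: QND

Answer: QND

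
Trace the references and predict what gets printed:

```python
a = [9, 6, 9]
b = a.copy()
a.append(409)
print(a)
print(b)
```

Key concept: list.copy() creates independent copy.
Step by step:
`a = [9, 6, 9]` → a = [9, 6, 9]
`b = a.copy()` → b = [9, 6, 9]
`a.append(409)` → a = [9, 6, 9, 409]
`print(a)` → prints [9, 6, 9, 409]
`print(b)` → prints [9, 6, 9]

Answer:
[9, 6, 9, 409]
[9, 6, 9]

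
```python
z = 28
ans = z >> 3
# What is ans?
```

Trace:
`z = 28` → z = 28
`ans = z >> 3` → ans = 3
So ans = 3

Answer: 3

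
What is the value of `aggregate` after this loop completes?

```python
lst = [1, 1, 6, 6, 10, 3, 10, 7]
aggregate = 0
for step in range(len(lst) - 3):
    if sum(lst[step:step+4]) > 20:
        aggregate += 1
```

Count windows with sum > 20
`aggregate` takes the values: 0 → 1 → 2 → 3 → 4

Answer: 4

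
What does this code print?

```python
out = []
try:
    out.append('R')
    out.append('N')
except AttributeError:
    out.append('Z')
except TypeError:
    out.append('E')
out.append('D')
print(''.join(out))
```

Execution trace: 'R' (try body) → 'N' (try body, no exception) → 'D' (after the try/except). Output: RND

Answer: RND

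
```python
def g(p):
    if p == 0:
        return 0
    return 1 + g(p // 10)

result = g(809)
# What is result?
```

Count of digits of 809: 3

Answer: 3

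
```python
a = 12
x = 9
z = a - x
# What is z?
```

Trace:
`a = 12` → a = 12
`x = 9` → x = 9
`z = a - x` → z = 3
So z = 3

Answer: 3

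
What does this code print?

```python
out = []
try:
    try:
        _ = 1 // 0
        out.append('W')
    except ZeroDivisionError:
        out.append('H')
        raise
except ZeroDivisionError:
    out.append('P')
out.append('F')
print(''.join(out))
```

Execution trace: 'H' (inner except ZeroDivisionError) → 'P' (outer except ZeroDivisionError) → 'F' (after the try/except). Output: HPF

Answer: HPF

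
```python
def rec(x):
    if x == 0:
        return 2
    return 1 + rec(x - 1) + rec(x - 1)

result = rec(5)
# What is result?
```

rec(x) = 1 + 2·rec(x-1), rec(0)=2. Closed form: (2+1)·2^5 - 1 = 95.

Answer: 95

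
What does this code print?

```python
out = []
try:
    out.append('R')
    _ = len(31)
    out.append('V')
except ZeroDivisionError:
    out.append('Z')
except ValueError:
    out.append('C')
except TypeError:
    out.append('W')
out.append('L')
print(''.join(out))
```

Execution trace: 'R' (try body) → 'W' (except TypeError) → 'L' (after the try/except). Output: RWL

Answer: RWL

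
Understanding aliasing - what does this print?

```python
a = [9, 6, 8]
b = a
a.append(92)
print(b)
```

Key concept: basic list aliasing.
Step by step:
`a = [9, 6, 8]` → a = [9, 6, 8]
`b = a` → b = [9, 6, 8] (same object as a)
`a.append(92)` → a = [9, 6, 8, 92] (same object as b); b = [9, 6, 8, 92] (same object as a)
`print(b)` → prints [9, 6, 8, 92]

Answer: [9, 6, 8, 92]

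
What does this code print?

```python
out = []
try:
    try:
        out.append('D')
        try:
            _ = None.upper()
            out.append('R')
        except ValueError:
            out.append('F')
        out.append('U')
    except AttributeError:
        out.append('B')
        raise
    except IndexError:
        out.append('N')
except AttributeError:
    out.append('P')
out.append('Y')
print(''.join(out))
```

Execution trace: 'D' (try body) → 'B' (except AttributeError) → 'P' (outer except AttributeError) → 'Y' (after the try/except). Output: DBPY

Answer: DBPY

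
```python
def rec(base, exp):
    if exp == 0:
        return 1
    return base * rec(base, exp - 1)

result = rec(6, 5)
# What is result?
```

rec(6, 5) = 6 * 6 * 6 * 6 * 6 = 7776

Answer: 7776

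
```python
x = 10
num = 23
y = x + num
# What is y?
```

Trace:
`x = 10` → x = 10
`num = 23` → num = 23
`y = x + num` → y = 33
So y = 33

Answer: 33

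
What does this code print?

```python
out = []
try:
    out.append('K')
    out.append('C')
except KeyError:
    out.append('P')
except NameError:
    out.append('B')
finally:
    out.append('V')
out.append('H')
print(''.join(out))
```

Execution trace: 'K' (try body) → 'C' (try body, no exception) → 'V' (finally) → 'H' (after the try/except). Output: KCVH

Answer: KCVH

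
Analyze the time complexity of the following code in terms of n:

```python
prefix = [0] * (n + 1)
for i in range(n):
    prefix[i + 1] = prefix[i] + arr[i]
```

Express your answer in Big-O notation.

This is Prefix sum computation. Time complexity: O(n).

Answer: O(n)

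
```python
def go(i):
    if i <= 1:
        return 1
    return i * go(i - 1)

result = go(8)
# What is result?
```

go(8) = 8 * 7 * 6 * 5 * 4 * 3 * 2 * 1 = 40320

Answer: 40320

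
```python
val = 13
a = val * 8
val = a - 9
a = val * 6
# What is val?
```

Trace:
`val = 13` → val = 13
`a = val * 8` → a = 104
`val = a - 9` → val = 95
`a = val * 6` → a = 570
So val = 95

Answer: 95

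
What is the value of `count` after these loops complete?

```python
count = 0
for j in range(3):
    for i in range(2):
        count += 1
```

3 * 2 = 6
`count` takes the values: 0 → 1 → 2 → 3 → 4 → 5 → 6

Answer: 6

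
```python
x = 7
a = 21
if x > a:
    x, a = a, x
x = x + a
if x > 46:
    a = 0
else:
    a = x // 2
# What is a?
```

Trace:
`x = 7` → x = 7
`a = 21` → a = 21
`if x > a: ...` → x > a is False → no variable changes
`x = x + a` → x = 28
`if x > 46: ...` → x > 46 is False, take else branch → a = 14
So a = 14

Answer: 14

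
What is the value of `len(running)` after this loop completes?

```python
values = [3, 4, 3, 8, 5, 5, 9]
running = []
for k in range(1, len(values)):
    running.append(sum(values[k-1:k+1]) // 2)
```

Number of 2-element averages
`running` takes the values: [] → [3] → [3, 3] → [3, 3, 5] → [3, 3, 5, 6] → [3, 3, 5, 6, 5] → [3, 3, 5, 6, 5, 7]
So `len(running)` = 6

Answer: 6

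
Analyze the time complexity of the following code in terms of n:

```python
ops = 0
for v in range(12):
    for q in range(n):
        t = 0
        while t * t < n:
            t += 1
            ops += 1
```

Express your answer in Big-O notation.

Each loop level contributes: 1 × n × √n. Multiplying the contributions gives O(n√n).

Answer: O(n√n)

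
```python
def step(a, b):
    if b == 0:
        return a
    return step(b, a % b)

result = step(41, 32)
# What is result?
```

step(41, 32) -> step(32, 9) -> step(9, 5) -> step(5, 4) -> step(4, 1) -> step(1, 0) -> 1

Answer: 1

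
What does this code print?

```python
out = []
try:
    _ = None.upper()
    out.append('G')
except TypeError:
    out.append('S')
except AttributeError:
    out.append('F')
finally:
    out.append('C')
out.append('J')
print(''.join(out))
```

Execution trace: 'F' (except AttributeError) → 'C' (finally) → 'J' (after the try/except). Output: FCJ

Answer: FCJ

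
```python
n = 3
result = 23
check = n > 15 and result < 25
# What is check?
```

Trace:
`n = 3` → n = 3
`result = 23` → result = 23
`check = n > 15 and result < 25` → check = False
So check = False

Answer: False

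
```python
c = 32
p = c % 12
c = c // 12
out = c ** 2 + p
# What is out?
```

Trace:
`c = 32` → c = 32
`p = c % 12` → p = 8
`c = c // 12` → c = 2
`out = c ** 2 + p` → out = 12
So out = 12

Answer: 12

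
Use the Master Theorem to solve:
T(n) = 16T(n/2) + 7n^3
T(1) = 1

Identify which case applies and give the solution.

a=16, b=2, f(n)=7n^3. log_2(16) = 4. Since c=3 < 4, Case 1 applies: T(n) = Θ(n^log_b(a)) = O(n^4).

Answer: O(n^4) - Case 1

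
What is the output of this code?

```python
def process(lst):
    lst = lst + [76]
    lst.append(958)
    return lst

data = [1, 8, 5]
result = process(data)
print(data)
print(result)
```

Key concept: rebinding parameter vs mutation.
Step by step:
`data = [1, 8, 5]` → data = [1, 8, 5]
`result = process(data)` → result = [1, 8, 5, 76, 958]
`print(data)` → prints [1, 8, 5]
`print(result)` → prints [1, 8, 5, 76, 958]

Answer:
[1, 8, 5]
[1, 8, 5, 76, 958]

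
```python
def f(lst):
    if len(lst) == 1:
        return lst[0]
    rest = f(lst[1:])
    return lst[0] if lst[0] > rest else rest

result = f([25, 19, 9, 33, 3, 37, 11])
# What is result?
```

Recursive max over [25, 19, 9, 33, 3, 37, 11] = 37

Answer: 37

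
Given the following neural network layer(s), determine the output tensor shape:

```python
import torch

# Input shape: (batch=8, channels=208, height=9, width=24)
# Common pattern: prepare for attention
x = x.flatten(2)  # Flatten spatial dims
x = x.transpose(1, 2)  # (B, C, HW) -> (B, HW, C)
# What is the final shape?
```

Input: (8, 208, 9, 24) -> after flatten(2): (8, 208, 216) -> Output: (8, 216, 208)

Answer: (8, 216, 208)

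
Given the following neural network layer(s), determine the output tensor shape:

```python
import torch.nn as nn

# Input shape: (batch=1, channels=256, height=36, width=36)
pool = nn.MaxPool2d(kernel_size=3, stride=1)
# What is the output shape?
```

Input: (1, 256, 36, 36) -> Output: (1, 256, 34, 34)

Answer: (1, 256, 34, 34)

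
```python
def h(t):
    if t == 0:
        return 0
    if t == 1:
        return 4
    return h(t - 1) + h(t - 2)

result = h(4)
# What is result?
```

Build up from base cases: h(0)=0, h(1)=4, h(2)=4, h(3)=8, h(4)=12

Answer: 12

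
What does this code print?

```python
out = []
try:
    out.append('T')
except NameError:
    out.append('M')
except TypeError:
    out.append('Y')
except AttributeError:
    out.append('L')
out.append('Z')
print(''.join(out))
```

Execution trace: 'T' (try body, no exception) → 'Z' (after the try/except). Output: TZ

Answer: TZ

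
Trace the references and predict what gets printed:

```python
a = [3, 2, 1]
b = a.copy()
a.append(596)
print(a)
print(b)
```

Key concept: list.copy() creates independent copy.
Step by step:
`a = [3, 2, 1]` → a = [3, 2, 1]
`b = a.copy()` → b = [3, 2, 1]
`a.append(596)` → a = [3, 2, 1, 596]
`print(a)` → prints [3, 2, 1, 596]
`print(b)` → prints [3, 2, 1]

Answer:
[3, 2, 1, 596]
[3, 2, 1]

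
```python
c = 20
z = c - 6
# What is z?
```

Trace:
`c = 20` → c = 20
`z = c - 6` → z = 14
So z = 14

Answer: 14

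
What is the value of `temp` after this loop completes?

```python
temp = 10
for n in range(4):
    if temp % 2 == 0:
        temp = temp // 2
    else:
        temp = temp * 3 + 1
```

Collatz-style transformation from 10
`temp` takes the values: 10 → 5 → 16 → 8 → 4

Answer: 4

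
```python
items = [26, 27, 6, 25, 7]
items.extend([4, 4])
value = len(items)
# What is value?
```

Trace:
`items = [26, 27, 6, 25, 7]` → items = [26, 27, 6, 25, 7]
`items.extend([4, 4])` → items = [26, 27, 6, 25, 7, 4, 4]
`value = len(items)` → value = 7
So value = 7

Answer: 7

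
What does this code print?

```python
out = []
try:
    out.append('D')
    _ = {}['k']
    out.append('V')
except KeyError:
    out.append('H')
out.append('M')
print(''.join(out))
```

Execution trace: 'D' (try body) → 'H' (except KeyError) → 'M' (after the try/except). Output: DHM

Answer: DHM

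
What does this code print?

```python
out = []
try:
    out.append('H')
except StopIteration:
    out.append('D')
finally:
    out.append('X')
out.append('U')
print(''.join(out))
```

Execution trace: 'H' (try body, no exception) → 'X' (finally) → 'U' (after the try/except). Output: HXU

Answer: HXU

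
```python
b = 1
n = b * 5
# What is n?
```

Trace:
`b = 1` → b = 1
`n = b * 5` → n = 5
So n = 5

Answer: 5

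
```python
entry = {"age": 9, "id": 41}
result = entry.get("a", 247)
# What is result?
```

Trace:
`entry = {"age": 9, "id": 41}` → entry = {'age': 9, 'id': 41}
`result = entry.get("a", 247)` → result = 247
So result = 247

Answer: 247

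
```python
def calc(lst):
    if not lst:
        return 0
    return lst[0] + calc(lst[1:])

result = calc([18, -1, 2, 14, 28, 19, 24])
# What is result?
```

18 + (-1) + 2 + 14 + 28 + 19 + 24 + 0 = 104

Answer: 104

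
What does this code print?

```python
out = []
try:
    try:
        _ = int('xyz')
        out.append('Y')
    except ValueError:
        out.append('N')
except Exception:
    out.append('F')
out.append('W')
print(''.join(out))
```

Execution trace: 'N' (inner except ValueError) → 'W' (after the try/except). Output: NW

Answer: NW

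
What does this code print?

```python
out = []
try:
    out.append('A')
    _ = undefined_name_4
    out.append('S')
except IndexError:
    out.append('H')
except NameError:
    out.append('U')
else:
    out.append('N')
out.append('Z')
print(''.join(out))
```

Execution trace: 'A' (try body) → 'U' (except NameError) → 'Z' (after the try/except). Output: AUZ

Answer: AUZ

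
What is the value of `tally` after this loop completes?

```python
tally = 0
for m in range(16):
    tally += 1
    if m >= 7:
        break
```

Loop breaks when m reaches 7, tally is 8
`tally` takes the values: 0 → 1 → 2 → 3 → 4 → 5 → 6 → 7 → 8

Answer: 8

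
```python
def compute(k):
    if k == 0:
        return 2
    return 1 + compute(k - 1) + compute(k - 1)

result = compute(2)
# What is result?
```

compute(k) = 1 + 2·compute(k-1), compute(0)=2. Closed form: (2+1)·2^2 - 1 = 11.

Answer: 11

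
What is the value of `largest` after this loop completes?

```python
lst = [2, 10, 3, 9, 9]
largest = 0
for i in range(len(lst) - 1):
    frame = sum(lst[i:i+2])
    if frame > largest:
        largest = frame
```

Max sum of 2-element window in [2, 10, 3, 9, 9]
`largest` takes the values: 0 → 12 → 13 → 18

Answer: 18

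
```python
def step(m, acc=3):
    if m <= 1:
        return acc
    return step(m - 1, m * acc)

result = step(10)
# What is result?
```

Accumulator trace (n, acc): (10, 3) -> (9, 30) -> (8, 270) -> (7, 2160) -> (6, 15120) -> (5, 90720) -> (4, 453600) -> (3, 1814400) -> (2, 5443200) -> (1, 10886400) -> return 10886400

Answer: 10886400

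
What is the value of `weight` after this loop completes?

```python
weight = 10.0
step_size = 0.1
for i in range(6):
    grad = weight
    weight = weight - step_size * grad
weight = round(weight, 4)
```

Gradient descent: w = 10.0 * (1 - 0.1)^6
`weight` takes the values: 10.0 → 9.0 → 8.1 → 7.29 → 6.561 → 5.9049 → 5.31441 → 5.3144

Answer: 5.3144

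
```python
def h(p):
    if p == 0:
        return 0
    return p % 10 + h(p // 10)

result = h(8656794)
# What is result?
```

Sum of digits of 8656794: 4 + 9 + 7 + 6 + 5 + 6 + 8 = 45

Answer: 45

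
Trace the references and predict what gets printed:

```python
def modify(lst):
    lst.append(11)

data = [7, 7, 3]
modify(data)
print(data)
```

Key concept: function modifies passed list.
Step by step:
`data = [7, 7, 3]` → data = [7, 7, 3]
`modify(data)` → data = [7, 7, 3, 11]
`print(data)` → prints [7, 7, 3, 11]

Answer: [7, 7, 3, 11]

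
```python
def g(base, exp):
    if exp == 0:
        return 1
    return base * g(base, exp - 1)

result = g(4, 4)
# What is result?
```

g(4, 4) = 4 * 4 * 4 * 4 = 256

Answer: 256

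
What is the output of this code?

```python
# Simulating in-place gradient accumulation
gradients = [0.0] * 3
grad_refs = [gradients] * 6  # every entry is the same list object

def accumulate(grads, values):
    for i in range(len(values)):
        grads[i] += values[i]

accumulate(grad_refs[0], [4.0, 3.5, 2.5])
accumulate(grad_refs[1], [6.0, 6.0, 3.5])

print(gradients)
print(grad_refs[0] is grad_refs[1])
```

Key concept: gradient accumulation aliasing.
Step by step:
`gradients = [0.0] * 3` → gradients = [0.0, 0.0, 0.0]
`grad_refs = [gradients] * 6` → grad_refs = [[0.0, 0.0, 0.0], [0.0, 0.0, 0.0], [0.0, 0.0, 0.0], [0.0, 0.0, 0.0], [0.0, 0.0, 0.0], [0.0, 0.0, 0.0]]
`accumulate(grad_refs[0], [4.0, 3.5, 2.5])` → gradients = [4.0, 3.5, 2.5]; grad_refs = [[4.0, 3.5, 2.5], [4.0, 3.5, 2.5], [4.0, 3.5, 2.5], [4.0, 3.5, 2.5], [4.0, 3.5, 2.5], [4.0, 3.5, 2.5]]
`accumulate(grad_refs[1], [6.0, 6.0, 3.5])` → gradients = [10.0, 9.5, 6.0]; grad_refs = [[10.0, 9.5, 6.0], [10.0, 9.5, 6.0], [10.0, 9.5, 6.0], [10.0, 9.5, 6.0], [10.0, 9.5, 6.0], [10.0, 9.5, 6.0]]
`print(gradients)` → prints [10.0, 9.5, 6.0]
`print(grad_refs[0] is grad_refs[1])` → prints True

Answer:
[10.0, 9.5, 6.0]
True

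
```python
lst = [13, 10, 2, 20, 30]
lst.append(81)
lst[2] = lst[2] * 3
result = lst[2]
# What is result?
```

Trace:
`lst = [13, 10, 2, 20, 30]` → lst = [13, 10, 2, 20, 30]
`lst.append(81)` → lst = [13, 10, 2, 20, 30, 81]
`lst[2] = lst[2] * 3` → lst = [13, 10, 6, 20, 30, 81]
`result = lst[2]` → result = 6
So result = 6

Answer: 6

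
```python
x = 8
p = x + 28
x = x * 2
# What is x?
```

Trace:
`x = 8` → x = 8
`p = x + 28` → p = 36
`x = x * 2` → x = 16
So x = 16

Answer: 16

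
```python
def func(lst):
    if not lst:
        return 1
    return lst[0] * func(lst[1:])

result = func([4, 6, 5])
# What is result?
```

Product over [4, 6, 5] = 4 * 6 * 5 = 120

Answer: 120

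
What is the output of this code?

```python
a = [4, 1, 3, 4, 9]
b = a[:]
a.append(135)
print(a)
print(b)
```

Key concept: slice [:] creates copy.
Step by step:
`a = [4, 1, 3, 4, 9]` → a = [4, 1, 3, 4, 9]
`b = a[:]` → b = [4, 1, 3, 4, 9]
`a.append(135)` → a = [4, 1, 3, 4, 9, 135]
`print(a)` → prints [4, 1, 3, 4, 9, 135]
`print(b)` → prints [4, 1, 3, 4, 9]

Answer:
[4, 1, 3, 4, 9, 135]
[4, 1, 3, 4, 9]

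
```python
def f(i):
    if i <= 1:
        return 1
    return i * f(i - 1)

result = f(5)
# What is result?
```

f(5) = 5 * 4 * 3 * 2 * 1 = 120

Answer: 120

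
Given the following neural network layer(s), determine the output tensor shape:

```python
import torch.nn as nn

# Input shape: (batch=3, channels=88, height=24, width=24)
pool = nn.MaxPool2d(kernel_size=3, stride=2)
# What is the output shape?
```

Input: (3, 88, 24, 24) -> Output: (3, 88, 11, 11)

Answer: (3, 88, 11, 11)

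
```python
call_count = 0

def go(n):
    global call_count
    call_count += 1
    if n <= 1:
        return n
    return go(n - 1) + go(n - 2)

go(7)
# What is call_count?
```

Calls(n) = 1 + Calls(n-1) + Calls(n-2); Calls(0)=Calls(1)=1. For n=7 this gives 41.

Answer: 41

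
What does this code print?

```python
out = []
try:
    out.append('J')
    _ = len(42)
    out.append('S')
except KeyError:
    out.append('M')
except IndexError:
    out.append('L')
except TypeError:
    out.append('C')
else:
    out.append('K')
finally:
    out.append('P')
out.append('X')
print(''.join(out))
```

Execution trace: 'J' (try body) → 'C' (except TypeError) → 'P' (finally) → 'X' (after the try/except). Output: JCPX

Answer: JCPX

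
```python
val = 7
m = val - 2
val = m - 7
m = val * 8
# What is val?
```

Trace:
`val = 7` → val = 7
`m = val - 2` → m = 5
`val = m - 7` → val = -2
`m = val * 8` → m = -16
So val = -2

Answer: -2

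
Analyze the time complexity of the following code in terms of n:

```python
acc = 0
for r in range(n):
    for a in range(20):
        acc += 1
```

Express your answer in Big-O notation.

Each loop level contributes: n × 1. Multiplying the contributions gives O(n).

Answer: O(n)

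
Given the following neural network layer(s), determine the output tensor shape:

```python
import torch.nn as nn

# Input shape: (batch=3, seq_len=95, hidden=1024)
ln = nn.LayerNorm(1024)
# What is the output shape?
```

Input: (3, 95, 1024) -> Output: (3, 95, 1024)

Answer: (3, 95, 1024)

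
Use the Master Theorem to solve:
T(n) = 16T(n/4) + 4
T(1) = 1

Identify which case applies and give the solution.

a=16, b=4, f(n)=4. log_4(16) = 2. Since c=0 < 2, Case 1 applies: T(n) = Θ(n^log_b(a)) = O(n^2).

Answer: O(n^2) - Case 1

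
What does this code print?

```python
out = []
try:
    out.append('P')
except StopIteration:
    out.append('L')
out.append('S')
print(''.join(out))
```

Execution trace: 'P' (try body, no exception) → 'S' (after the try/except). Output: PS

Answer: PS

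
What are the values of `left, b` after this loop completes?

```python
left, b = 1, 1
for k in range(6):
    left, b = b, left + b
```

Fibonacci: after 6 iterations
`left, b` takes the values: (1, 1) → (1, 2) → (2, 3) → (3, 5) → (5, 8) → (8, 13) → (13, 21)

Answer: 13, 21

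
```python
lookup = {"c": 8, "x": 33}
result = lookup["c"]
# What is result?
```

Trace:
`lookup = {"c": 8, "x": 33}` → lookup = {'c': 8, 'x': 33}
`result = lookup["c"]` → result = 8
So result = 8

Answer: 8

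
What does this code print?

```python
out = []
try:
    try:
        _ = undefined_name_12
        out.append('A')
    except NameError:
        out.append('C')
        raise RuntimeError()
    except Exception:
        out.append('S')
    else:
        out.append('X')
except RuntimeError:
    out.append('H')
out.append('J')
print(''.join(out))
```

Execution trace: 'C' (inner except NameError) → 'H' (outer except RuntimeError) → 'J' (after the try/except). Output: CHJ

Answer: CHJ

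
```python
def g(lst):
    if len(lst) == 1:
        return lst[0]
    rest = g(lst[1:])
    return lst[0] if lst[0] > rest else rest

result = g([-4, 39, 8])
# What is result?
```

Recursive max over [-4, 39, 8] = 39

Answer: 39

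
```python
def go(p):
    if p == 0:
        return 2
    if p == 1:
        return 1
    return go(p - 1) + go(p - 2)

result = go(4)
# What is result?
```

Build up from base cases: go(0)=2, go(1)=1, go(2)=3, go(3)=4, go(4)=7

Answer: 7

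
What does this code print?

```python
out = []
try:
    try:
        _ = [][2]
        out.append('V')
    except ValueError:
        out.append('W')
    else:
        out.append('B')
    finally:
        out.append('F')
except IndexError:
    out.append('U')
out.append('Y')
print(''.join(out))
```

Execution trace: 'F' (finally) → 'U' (outer except IndexError) → 'Y' (after the try/except). Output: FUY

Answer: FUY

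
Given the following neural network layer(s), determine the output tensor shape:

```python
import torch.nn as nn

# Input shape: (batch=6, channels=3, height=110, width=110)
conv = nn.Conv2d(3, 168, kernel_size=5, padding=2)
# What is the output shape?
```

Input: (6, 3, 110, 110) -> Output: (6, 168, 110, 110)

Answer: (6, 168, 110, 110)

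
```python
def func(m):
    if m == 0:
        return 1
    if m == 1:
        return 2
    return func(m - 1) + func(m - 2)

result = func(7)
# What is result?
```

Build up from base cases: func(0)=1, func(1)=2, func(2)=3, func(3)=5, func(4)=8, func(5)=13, func(6)=21, ..., func(7)=34

Answer: 34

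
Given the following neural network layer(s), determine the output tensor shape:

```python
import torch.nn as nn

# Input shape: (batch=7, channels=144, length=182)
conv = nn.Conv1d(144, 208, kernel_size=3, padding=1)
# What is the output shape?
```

Input: (7, 144, 182) -> Output: (7, 208, 182)

Answer: (7, 208, 182)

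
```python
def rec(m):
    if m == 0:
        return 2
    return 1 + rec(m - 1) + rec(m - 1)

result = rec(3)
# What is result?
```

rec(m) = 1 + 2·rec(m-1), rec(0)=2. Closed form: (2+1)·2^3 - 1 = 23.

Answer: 23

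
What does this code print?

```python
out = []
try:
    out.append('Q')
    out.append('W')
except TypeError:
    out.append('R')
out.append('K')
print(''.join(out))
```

Execution trace: 'Q' (try body) → 'W' (try body, no exception) → 'K' (after the try/except). Output: QWK

Answer: QWK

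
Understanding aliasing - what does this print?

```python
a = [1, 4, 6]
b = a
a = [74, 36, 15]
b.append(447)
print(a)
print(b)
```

Key concept: rebinding vs mutation: a is rebound to a new list, b still points at the original.
Step by step:
`a = [1, 4, 6]` → a = [1, 4, 6]
`b = a` → b = [1, 4, 6] (same object as a)
`a = [74, 36, 15]` → a = [74, 36, 15]
`b.append(447)` → b = [1, 4, 6, 447]
`print(a)` → prints [74, 36, 15]
`print(b)` → prints [1, 4, 6, 447]

Answer:
[74, 36, 15]
[1, 4, 6, 447]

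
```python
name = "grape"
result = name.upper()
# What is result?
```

Trace:
`name = "grape"` → name = 'grape'
`result = name.upper()` → result = 'GRAPE'
So result = 'GRAPE'

Answer: 'GRAPE'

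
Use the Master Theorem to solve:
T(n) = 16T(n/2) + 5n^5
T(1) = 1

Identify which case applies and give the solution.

a=16, b=2, f(n)=5n^5. log_2(16) = 4. Since c=5 > 4 and the regularity condition holds (16(n/2)^5 = (16/2^5)n^5 with 16/2^5 < 1), Case 3 applies: T(n) = Θ(f(n)) = O(n^5).

Answer: O(n^5) - Case 3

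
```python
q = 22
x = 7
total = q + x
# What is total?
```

Trace:
`q = 22` → q = 22
`x = 7` → x = 7
`total = q + x` → total = 29
So total = 29

Answer: 29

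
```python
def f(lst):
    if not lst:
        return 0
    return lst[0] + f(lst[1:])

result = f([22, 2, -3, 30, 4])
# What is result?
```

22 + 2 + (-3) + 30 + 4 + 0 = 55

Answer: 55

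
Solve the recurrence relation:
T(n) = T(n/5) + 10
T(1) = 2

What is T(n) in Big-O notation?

Each step divides n by 5 and adds 10. After log_5(n) steps we reach T(1)=2. So T(n) = 10·log_5(n) + 2 = O(log n).

Answer: O(log n)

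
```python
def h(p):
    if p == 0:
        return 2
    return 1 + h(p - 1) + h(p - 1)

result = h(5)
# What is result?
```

h(p) = 1 + 2·h(p-1), h(0)=2. Closed form: (2+1)·2^5 - 1 = 95.

Answer: 95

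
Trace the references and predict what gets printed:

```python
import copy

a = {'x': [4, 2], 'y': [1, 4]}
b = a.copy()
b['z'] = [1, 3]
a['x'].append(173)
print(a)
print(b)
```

Key concept: shallow copy of dict with mutable values.
Step by step:
`a = {'x': [4, 2], 'y': [1, 4]}` → a = {'x': [4, 2], 'y': [1, 4]}
`b = a.copy()` → b = {'x': [4, 2], 'y': [1, 4]}
`b['z'] = [1, 3]` → b = {'x': [4, 2], 'y': [1, 4], 'z': [1, 3]}
`a['x'].append(173)` → a = {'x': [4, 2, 173], 'y': [1, 4]}; b = {'x': [4, 2, 173], 'y': [1, 4], 'z': [1, 3]}
`print(a)` → prints {'x': [4, 2, 173], 'y': [1, 4]}
`print(b)` → prints {'x': [4, 2, 173], 'y': [1, 4], 'z': [1, 3]}

Answer:
{'x': [4, 2, 173], 'y': [1, 4]}
{'x': [4, 2, 173], 'y': [1, 4], 'z': [1, 3]}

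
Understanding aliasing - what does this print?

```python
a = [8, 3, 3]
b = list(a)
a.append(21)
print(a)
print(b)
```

Key concept: list() constructor creates copy.
Step by step:
`a = [8, 3, 3]` → a = [8, 3, 3]
`b = list(a)` → b = [8, 3, 3]
`a.append(21)` → a = [8, 3, 3, 21]
`print(a)` → prints [8, 3, 3, 21]
`print(b)` → prints [8, 3, 3]

Answer:
[8, 3, 3, 21]
[8, 3, 3]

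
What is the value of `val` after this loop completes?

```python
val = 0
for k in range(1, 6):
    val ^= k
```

XOR of 1 to 5
`val` takes the values: 0 → 1 → 3 → 0 → 4 → 1

Answer: 1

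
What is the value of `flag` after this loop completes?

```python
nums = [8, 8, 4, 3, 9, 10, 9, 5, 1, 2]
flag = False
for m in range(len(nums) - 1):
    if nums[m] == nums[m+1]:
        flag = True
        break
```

Check consecutive duplicates in [8, 8, 4, 3, 9, 10, 9, 5, 1, 2]
`flag` takes the values: False → True

Answer: True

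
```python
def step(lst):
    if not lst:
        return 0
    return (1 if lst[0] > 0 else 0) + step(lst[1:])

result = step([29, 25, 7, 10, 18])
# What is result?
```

Count of positive elements in [29, 25, 7, 10, 18] = 5

Answer: 5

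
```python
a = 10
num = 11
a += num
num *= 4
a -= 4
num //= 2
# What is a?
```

Trace:
`a = 10` → a = 10
`num = 11` → num = 11
`a += num` → a = 21
`num *= 4` → num = 44
`a -= 4` → a = 17
`num //= 2` → num = 22
So a = 17

Answer: 17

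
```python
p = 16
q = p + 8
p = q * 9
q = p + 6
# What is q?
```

Trace:
`p = 16` → p = 16
`q = p + 8` → q = 24
`p = q * 9` → p = 216
`q = p + 6` → q = 222
So q = 222

Answer: 222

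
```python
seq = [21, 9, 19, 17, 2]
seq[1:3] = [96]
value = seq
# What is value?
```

Trace:
`seq = [21, 9, 19, 17, 2]` → seq = [21, 9, 19, 17, 2]
`seq[1:3] = [96]` → seq = [21, 96, 17, 2]
`value = seq` → value = [21, 96, 17, 2]
So value = [21, 96, 17, 2]

Answer: [21, 96, 17, 2]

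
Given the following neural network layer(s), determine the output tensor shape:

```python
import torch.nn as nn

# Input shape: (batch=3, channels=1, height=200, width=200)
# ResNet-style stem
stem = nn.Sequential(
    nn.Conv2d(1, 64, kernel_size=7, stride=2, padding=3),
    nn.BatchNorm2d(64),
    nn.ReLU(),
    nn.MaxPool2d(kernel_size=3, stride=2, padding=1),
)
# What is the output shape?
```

Input: (3, 1, 200, 200) -> after Conv2d 7x7 stride=2: (3, 64, 100, 100) -> Output: (3, 64, 50, 50)

Answer: (3, 64, 50, 50)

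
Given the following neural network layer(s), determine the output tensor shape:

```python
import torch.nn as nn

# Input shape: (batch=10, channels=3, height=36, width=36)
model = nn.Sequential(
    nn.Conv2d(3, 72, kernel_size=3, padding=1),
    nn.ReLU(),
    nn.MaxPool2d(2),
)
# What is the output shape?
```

Input: (10, 3, 36, 36) -> after Conv2d: (10, 72, 36, 36) -> after ReLU: (10, 72, 36, 36) -> Output: (10, 72, 18, 18)

Answer: (10, 72, 18, 18)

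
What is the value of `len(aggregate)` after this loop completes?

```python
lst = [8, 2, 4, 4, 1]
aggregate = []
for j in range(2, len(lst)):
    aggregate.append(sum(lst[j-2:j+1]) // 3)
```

Number of 3-element averages
`aggregate` takes the values: [] → [4] → [4, 3] → [4, 3, 3]
So `len(aggregate)` = 3

Answer: 3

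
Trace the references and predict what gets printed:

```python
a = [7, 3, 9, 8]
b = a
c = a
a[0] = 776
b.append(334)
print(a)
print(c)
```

Key concept: multiple aliases.
Step by step:
`a = [7, 3, 9, 8]` → a = [7, 3, 9, 8]
`b = a` → b = [7, 3, 9, 8] (same object as a)
`c = a` → c = [7, 3, 9, 8] (same object as a, b)
`a[0] = 776` → a = [776, 3, 9, 8] (same object as b, c); b = [776, 3, 9, 8] (same object as a, c); c = [776, 3, 9, 8] (same object as a, b)
`b.append(334)` → a = [776, 3, 9, 8, 334] (same object as b, c); b = [776, 3, 9, 8, 334] (same object as a, c); c = [776, 3, 9, 8, 334] (same object as a, b)
`print(a)` → prints [776, 3, 9, 8, 334]
`print(c)` → prints [776, 3, 9, 8, 334]

Answer:
[776, 3, 9, 8, 334]
[776, 3, 9, 8, 334]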